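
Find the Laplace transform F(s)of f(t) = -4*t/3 -4/(3*s^2)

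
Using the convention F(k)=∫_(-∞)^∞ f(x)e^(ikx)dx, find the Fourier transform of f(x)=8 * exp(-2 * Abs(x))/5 32/(5 * (k^2 + 4))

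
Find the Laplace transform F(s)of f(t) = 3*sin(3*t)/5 9/(5*(s^2 + 9))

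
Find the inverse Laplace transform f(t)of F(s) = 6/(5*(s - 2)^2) 6*t*exp(2*t)/5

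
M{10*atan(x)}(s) -5*pi*sec(pi*s/2)/s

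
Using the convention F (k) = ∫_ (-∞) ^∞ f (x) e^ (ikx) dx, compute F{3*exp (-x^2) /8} 3*sqrt (pi)*exp (-k^2/4) /8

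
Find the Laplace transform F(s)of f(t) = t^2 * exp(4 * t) 2/(s - 4)^3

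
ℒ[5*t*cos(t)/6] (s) 5*(s^2 - 1)/(6*(s^2 + 1)^2)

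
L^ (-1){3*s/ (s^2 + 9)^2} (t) t*sin (3*t)/2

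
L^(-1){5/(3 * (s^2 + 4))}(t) 5 * sin(2 * t)/6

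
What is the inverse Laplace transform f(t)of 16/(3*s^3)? 8*t^2/3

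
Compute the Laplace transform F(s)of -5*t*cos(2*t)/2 5*(4 - s^2)/(2*(s^2 + 4)^2)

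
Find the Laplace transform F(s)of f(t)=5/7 5/(7 * s)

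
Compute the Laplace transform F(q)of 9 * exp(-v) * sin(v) 9/((q + 1)^2 + 1)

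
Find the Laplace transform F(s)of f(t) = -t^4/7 -24/(7*s^5)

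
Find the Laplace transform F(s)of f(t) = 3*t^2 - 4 6/s^3 - 4/s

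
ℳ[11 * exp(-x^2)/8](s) 11 * gamma(s/2)/16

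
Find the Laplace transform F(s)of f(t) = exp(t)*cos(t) (s - 1)/((s - 1)^2 + 1)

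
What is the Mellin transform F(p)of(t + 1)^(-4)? gamma(p)*gamma(4 - p)/6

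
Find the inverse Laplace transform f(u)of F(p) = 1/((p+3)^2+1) exp(-3*u)*sin(u)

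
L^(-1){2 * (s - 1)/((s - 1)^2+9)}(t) 2 * exp(t) * cos(3 * t)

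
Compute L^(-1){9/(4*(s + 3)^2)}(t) 9*t*exp(-3*t)/4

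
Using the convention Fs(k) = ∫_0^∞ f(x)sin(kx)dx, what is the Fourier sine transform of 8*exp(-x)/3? 8*k/(3*(k^2 + 1))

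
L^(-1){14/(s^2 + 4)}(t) 7 * sin(2 * t)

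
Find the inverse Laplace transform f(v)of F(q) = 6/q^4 v^3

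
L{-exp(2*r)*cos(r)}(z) (2 - z)/((z - 2)^2 + 1)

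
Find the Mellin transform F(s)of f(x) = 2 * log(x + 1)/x -2 * pi * csc(pi * s)/(s - 1)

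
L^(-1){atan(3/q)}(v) sin(3*v)/v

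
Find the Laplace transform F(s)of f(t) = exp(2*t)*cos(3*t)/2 (s - 2)/(2*((s - 2)^2 + 9))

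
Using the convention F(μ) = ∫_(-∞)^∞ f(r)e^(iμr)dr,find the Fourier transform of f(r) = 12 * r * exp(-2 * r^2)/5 3 * sqrt(2) * I * sqrt(pi) * μ * exp(-μ^2/8)/10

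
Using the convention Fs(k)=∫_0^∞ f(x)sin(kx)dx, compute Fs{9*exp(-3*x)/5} 9*k/(5*(k^2+9))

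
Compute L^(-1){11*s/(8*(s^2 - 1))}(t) 11*cosh(t)/8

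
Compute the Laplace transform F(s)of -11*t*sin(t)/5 -22*s/(5*(s^2 + 1)^2)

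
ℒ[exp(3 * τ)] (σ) 1/(σ - 3)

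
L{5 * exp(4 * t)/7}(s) 5/(7 * (s - 4))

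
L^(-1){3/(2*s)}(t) 3/2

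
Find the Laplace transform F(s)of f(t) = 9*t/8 9/(8*s^2)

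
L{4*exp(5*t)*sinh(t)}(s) 4/((s - 5)^2 - 1)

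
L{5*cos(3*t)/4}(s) 5*s/(4*(s^2 + 9))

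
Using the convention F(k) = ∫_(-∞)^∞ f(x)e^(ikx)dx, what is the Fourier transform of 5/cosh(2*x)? 5*pi/(2*cosh(pi*k/4))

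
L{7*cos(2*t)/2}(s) 7*s/(2*(s^2 + 4))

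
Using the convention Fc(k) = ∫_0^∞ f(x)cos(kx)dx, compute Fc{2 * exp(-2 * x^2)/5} sqrt(2) * sqrt(pi) * exp(-k^2/8)/10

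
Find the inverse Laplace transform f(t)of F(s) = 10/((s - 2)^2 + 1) 10*exp(2*t)*sin(t)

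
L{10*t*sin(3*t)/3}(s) 20*s/(s^2 + 9)^2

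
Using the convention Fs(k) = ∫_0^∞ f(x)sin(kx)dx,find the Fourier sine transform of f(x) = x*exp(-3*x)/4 3*k/(2*(k^2 + 9)^2)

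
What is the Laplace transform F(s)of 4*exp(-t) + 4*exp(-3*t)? 4/(s + 3) + 4/(s + 1)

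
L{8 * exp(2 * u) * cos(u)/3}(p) 8 * (p - 2)/(3 * ((p - 2)^2 + 1))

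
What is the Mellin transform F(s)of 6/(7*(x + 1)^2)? -6*pi*(s - 1)/(7*sin(pi*s))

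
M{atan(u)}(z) -pi * sec(pi * z/2)/(2 * z)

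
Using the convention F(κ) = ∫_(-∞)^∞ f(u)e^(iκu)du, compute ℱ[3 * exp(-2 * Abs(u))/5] 12/(5 * (κ^2 + 4))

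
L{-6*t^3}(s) -36/s^4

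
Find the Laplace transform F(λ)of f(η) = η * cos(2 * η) (λ^2 - 4)/(λ^2 + 4)^2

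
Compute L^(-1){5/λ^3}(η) 5*η^2/2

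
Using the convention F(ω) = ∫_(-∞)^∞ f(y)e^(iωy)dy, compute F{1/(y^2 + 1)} pi*exp(-Abs(ω))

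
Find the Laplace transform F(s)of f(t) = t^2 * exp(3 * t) 2/(s - 3)^3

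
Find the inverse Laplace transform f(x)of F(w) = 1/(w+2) exp(-2 * x)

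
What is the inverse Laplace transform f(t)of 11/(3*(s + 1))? 11*exp(-t)/3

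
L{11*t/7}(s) 11/(7*s^2)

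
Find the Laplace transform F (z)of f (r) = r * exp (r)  (z - 1)^ (-2)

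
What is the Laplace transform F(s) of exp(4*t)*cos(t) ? (s - 4) /((s - 4) ^2 + 1) 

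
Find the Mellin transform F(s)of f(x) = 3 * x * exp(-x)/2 3 * gamma(s + 1)/2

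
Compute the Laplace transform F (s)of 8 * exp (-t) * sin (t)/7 8/ (7 * ( (s + 1)^2 + 1))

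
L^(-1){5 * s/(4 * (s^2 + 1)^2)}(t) 5 * t * sin(t)/8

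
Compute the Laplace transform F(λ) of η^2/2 λ^(-3) 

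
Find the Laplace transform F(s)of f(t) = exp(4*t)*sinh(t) 1/((s - 4)^2-1)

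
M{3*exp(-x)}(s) 3*gamma(s)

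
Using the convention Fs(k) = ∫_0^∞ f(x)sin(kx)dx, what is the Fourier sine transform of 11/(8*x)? 11*pi/16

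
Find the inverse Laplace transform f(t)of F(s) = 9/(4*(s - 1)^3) 9*t^2*exp(t)/8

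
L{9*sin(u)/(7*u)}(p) 9*atan(1/p)/7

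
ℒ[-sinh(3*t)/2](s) -3/(2*s^2-18)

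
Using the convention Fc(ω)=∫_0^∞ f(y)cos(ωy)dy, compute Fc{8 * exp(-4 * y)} 32/(ω^2 + 16)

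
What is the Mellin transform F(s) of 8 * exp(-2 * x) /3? 2^(3 - s) * gamma(s) /3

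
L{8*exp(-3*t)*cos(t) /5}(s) 8*(s+3) /(5*((s+3) ^2+1) ) 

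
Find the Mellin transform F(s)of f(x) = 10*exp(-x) 10*gamma(s)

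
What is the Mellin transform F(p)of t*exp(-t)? gamma(p + 1)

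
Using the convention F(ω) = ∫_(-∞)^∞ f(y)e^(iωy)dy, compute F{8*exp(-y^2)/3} 8*sqrt(pi)*exp(-ω^2/4)/3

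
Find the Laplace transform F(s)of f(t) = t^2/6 1/(3*s^3)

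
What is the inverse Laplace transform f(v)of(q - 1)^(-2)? v * exp(v)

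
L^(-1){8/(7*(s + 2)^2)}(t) 8*t*exp(-2*t)/7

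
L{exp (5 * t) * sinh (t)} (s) 1/ ( (s - 5)^2 - 1)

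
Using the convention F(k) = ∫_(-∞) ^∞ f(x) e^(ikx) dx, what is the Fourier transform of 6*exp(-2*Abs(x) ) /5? 24/(5*(k^2 + 4) ) 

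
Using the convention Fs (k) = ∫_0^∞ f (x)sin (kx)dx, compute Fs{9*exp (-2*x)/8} 9*k/ (8*(k^2 + 4))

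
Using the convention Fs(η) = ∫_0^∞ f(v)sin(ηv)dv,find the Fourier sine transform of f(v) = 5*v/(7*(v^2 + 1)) 5*pi*exp(-η)/14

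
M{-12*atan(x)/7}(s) 6*pi*sec(pi*s/2)/(7*s)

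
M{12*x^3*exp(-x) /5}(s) 12*gamma(s+3) /5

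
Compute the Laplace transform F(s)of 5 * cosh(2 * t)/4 5 * s/(4 * (s^2 - 4))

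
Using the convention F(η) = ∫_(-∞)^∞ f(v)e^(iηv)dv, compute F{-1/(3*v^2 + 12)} -pi*exp(-2*Abs(η))/6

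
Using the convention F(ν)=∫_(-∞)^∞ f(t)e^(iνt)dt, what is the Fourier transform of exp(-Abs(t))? 2/(ν^2 + 1)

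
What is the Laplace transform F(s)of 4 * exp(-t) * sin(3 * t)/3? 4/((s + 1)^2 + 9)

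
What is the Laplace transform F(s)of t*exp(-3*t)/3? 1/(3*(s+3)^2)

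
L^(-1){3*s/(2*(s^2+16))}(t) 3*cos(4*t)/2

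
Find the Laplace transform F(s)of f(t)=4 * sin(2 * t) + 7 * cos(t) 7 * s/(s^2 + 1) + 8/(s^2 + 4)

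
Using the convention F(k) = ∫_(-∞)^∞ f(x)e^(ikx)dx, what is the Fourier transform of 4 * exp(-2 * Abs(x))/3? 16/(3 * (k^2 + 4))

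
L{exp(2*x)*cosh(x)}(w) (w - 2)/((w - 2)^2-1)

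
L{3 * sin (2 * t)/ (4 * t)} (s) 3 * atan (2/s)/4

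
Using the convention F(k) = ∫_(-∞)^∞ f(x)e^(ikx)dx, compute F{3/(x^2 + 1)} 3 * pi * exp(-Abs(k))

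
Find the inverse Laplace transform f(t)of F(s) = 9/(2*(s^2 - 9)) 3*sinh(3*t)/2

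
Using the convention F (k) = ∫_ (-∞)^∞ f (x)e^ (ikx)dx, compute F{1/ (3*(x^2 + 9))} pi*exp (-3*Abs (k))/9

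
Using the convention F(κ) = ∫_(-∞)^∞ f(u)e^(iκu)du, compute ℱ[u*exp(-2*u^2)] sqrt(2)*I*sqrt(pi)*κ*exp(-κ^2/8)/8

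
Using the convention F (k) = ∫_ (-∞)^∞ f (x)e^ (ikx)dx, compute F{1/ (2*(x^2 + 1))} pi*exp (-Abs (k))/2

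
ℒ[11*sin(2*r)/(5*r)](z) 11*atan(2/z)/5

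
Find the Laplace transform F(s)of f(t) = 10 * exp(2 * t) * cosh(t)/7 10 * (s - 2)/(7 * ((s - 2)^2-1))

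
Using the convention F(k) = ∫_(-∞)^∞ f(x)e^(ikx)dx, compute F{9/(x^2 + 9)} 3*pi*exp(-3*Abs(k))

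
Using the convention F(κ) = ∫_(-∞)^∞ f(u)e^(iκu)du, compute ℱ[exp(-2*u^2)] sqrt(2)*sqrt(pi)*exp(-κ^2/8)/2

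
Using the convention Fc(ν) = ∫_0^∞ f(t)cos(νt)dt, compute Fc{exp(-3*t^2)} sqrt(3)*sqrt(pi)*exp(-ν^2/12)/6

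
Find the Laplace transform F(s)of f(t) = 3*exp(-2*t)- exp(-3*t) 3/(s + 2) - 1/(s + 3)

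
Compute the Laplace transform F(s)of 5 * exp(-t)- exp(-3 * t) 5/(s + 1) - 1/(s + 3)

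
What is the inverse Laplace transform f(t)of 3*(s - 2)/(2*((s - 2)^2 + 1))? 3*exp(2*t)*cos(t)/2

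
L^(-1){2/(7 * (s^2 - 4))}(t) sinh(2 * t)/7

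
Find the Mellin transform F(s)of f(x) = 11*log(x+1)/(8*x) -11*pi*csc(pi*s)/(8*s - 8)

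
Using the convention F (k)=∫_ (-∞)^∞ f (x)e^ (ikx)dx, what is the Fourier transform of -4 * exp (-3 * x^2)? -4 * sqrt (3) * sqrt (pi) * exp (-k^2/12)/3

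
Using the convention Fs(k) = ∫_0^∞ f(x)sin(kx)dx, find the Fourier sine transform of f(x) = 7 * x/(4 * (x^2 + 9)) 7 * pi * exp(-3 * k)/8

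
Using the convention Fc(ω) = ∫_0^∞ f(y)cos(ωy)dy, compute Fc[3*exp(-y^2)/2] 3*sqrt(pi)*exp(-ω^2/4)/4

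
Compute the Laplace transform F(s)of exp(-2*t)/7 1/(7*(s+2))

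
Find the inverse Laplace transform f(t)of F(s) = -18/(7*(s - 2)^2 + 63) -6*exp(2*t)*sin(3*t)/7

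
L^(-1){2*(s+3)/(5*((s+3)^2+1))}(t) 2*exp(-3*t)*cos(t)/5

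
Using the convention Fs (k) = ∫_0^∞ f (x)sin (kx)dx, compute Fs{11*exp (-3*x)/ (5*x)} 11*atan (k/3)/5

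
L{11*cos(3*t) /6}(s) 11*s/(6*(s^2 + 9) ) 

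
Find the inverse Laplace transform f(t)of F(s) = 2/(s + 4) 2*exp(-4*t)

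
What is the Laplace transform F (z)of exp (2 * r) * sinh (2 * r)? 2/ (z * (z - 4))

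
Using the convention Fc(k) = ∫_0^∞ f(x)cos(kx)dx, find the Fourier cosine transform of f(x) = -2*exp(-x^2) -sqrt(pi)*exp(-k^2/4)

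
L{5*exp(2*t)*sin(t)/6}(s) 5/(6*((s - 2)^2 + 1))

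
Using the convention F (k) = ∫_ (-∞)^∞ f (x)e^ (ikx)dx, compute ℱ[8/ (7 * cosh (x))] 8 * pi/ (7 * cosh (pi * k/2))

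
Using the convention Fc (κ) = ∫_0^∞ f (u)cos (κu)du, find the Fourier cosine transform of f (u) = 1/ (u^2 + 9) pi * exp (-3 * κ)/6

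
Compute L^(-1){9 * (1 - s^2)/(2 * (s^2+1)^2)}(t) -9 * t * cos(t)/2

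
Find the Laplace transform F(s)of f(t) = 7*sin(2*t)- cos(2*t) 14/(s^2 + 4)- s/(s^2 + 4)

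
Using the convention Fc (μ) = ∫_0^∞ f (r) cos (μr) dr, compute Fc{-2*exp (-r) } -2/ (μ^2 + 1) 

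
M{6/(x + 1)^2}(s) -6*pi*(s - 1)/sin(pi*s)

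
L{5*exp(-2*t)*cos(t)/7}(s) 5*(s + 2)/(7*((s + 2)^2 + 1))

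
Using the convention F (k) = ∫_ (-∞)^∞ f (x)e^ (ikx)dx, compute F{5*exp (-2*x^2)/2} 5*sqrt (2)*sqrt (pi)*exp (-k^2/8)/4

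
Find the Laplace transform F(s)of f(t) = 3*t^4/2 36/s^5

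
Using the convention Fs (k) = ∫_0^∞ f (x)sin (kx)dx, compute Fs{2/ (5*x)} pi/5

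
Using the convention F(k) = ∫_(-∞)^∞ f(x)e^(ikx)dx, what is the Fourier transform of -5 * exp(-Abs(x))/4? -5/(2 * k^2 + 2)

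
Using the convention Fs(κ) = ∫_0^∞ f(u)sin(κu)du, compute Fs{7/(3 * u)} 7 * pi/6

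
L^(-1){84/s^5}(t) 7 * t^4/2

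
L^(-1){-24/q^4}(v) -4*v^3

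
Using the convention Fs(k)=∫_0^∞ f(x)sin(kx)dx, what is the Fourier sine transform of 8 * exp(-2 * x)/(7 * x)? 8 * atan(k/2)/7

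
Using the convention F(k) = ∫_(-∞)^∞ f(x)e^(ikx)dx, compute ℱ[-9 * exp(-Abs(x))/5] -18/(5 * k^2 + 5)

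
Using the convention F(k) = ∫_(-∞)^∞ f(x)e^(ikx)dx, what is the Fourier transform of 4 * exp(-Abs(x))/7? 8/(7 * (k^2 + 1))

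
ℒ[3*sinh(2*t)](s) 6/(s^2-4)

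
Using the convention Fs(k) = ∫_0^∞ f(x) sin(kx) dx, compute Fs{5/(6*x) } 5*pi/12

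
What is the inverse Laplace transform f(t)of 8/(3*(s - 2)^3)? 4*t^2*exp(2*t)/3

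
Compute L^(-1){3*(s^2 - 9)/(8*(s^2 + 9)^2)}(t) 3*t*cos(3*t)/8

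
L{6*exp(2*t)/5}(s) 6/(5*(s - 2))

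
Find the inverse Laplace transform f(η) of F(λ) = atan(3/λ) sin(3 * η) /η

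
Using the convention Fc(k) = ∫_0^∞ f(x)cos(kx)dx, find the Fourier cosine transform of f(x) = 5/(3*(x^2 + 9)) 5*pi*exp(-3*k)/18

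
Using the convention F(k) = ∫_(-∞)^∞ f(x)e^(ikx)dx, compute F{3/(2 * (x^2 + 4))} 3 * pi * exp(-2 * Abs(k))/4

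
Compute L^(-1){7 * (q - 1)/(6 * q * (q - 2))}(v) 7 * exp(v) * cosh(v)/6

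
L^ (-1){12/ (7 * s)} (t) 12/7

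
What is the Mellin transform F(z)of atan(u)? -pi*sec(pi*z/2)/(2*z)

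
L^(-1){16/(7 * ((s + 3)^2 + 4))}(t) 8 * exp(-3 * t) * sin(2 * t)/7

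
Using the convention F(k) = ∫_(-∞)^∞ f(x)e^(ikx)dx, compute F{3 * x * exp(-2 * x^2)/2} 3 * sqrt(2) * I * sqrt(pi) * k * exp(-k^2/8)/16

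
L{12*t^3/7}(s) 72/(7*s^4)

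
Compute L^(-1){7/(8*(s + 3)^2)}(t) 7*t*exp(-3*t)/8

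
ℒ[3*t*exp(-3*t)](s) 3/(s + 3)^2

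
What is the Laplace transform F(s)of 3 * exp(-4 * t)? 3/(s + 4)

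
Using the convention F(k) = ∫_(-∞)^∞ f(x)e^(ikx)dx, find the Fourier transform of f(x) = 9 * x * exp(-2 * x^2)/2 9 * sqrt(2) * I * sqrt(pi) * k * exp(-k^2/8)/16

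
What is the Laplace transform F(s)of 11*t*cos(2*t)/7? 11*(s^2-4)/(7*(s^2 + 4)^2)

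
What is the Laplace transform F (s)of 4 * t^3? 24/s^4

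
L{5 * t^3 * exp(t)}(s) 30/(s - 1)^4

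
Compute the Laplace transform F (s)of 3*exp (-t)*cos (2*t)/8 3*(s + 1)/ (8*( (s + 1)^2 + 4))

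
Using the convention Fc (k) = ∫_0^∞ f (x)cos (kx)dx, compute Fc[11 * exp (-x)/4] 11/ (4 * (k^2+1))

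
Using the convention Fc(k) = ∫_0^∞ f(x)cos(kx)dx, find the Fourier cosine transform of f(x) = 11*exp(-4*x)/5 44/(5*(k^2+16))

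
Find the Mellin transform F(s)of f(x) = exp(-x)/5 gamma(s)/5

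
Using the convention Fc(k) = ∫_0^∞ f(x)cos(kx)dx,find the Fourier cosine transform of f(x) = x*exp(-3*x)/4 (9 - k^2)/(4*(k^2 + 9)^2)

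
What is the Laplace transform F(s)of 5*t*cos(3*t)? 5*(s^2 - 9)/(s^2 + 9)^2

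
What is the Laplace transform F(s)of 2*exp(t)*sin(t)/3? 2/(3*((s - 1)^2+1))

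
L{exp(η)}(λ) 1/(λ - 1)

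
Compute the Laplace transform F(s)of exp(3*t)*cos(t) (s - 3)/((s - 3)^2 + 1)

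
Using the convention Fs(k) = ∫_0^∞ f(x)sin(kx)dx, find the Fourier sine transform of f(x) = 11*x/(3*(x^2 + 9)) 11*pi*exp(-3*k)/6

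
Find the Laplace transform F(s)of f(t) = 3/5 3/(5 * s)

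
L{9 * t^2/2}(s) 9/s^3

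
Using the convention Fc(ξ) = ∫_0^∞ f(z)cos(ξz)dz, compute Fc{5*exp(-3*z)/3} 5/(ξ^2+9)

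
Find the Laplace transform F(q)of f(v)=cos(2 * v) q/(q^2 + 4)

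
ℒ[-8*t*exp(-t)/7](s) -8/(7*(s + 1)^2)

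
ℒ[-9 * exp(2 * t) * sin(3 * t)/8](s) -27/(8 * (s - 2)^2 + 72)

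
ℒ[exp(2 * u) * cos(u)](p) (p - 2)/((p - 2)^2 + 1)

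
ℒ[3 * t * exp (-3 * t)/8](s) 3/ (8 * (s + 3)^2)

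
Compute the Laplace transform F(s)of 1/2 1/(2 * s)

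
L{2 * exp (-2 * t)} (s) 2/ (s + 2)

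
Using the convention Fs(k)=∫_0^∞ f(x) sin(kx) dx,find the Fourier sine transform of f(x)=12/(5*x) 6*pi/5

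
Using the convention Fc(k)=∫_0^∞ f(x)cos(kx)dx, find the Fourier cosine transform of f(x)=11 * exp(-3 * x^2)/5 11 * sqrt(3) * sqrt(pi) * exp(-k^2/12)/30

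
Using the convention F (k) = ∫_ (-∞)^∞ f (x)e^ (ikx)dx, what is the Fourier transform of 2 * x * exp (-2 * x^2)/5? sqrt (2) * I * sqrt (pi) * k * exp (-k^2/8)/20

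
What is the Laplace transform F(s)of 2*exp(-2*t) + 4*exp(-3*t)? 4/(s + 3) + 2/(s + 2)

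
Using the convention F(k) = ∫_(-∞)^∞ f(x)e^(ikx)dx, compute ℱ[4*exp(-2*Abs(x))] 16/(k^2 + 4)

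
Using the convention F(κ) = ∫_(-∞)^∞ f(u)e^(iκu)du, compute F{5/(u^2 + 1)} 5*pi*exp(-Abs(κ))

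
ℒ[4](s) 4/s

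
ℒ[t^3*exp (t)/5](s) 6/ (5*(s - 1)^4)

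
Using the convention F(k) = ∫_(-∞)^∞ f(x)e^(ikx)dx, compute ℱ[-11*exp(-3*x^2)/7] -11*sqrt(3)*sqrt(pi)*exp(-k^2/12)/21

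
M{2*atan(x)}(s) -pi*sec(pi*s/2)/s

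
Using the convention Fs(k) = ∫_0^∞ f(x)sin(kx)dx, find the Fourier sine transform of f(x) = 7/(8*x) 7*pi/16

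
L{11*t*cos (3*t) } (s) 11*(s^2 - 9) / (s^2 + 9) ^2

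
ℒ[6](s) 6/s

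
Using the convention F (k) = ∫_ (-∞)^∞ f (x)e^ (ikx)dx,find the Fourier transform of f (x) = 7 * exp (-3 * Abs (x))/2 21/ (k^2 + 9)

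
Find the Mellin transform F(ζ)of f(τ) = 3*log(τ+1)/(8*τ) -3*pi*csc(pi*ζ)/(8*ζ - 8)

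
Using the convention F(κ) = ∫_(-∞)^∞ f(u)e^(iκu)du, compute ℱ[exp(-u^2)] sqrt(pi)*exp(-κ^2/4)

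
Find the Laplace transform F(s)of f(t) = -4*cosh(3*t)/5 -4*s/(5*s^2-45)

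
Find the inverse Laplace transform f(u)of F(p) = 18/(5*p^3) 9*u^2/5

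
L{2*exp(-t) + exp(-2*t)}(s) 1/(s + 2) + 2/(s + 1)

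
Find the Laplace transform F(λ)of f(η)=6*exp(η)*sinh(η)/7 6/(7*λ*(λ - 2))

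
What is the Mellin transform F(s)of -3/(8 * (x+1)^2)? 3 * pi * (s - 1)/(8 * sin(pi * s))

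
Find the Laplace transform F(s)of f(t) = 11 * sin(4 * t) 44/(s^2 + 16)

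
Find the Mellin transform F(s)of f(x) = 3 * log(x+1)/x -3 * pi * csc(pi * s)/(s - 1)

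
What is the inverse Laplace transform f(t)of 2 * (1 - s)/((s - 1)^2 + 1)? -2 * exp(t) * cos(t)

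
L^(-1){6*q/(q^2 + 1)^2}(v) 3*v*sin(v)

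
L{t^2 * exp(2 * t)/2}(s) (s - 2)^(-3)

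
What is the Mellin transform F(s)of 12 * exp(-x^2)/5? 6 * gamma(s/2)/5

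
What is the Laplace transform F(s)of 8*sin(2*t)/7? 16/(7*(s^2 + 4))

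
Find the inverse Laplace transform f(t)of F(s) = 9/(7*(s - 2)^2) 9*t*exp(2*t)/7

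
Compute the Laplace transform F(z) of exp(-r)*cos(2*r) (z + 1) /((z + 1) ^2 + 4) 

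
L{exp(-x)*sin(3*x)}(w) 3/((w + 1)^2 + 9)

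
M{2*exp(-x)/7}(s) 2*gamma(s)/7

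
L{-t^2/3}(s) -2/(3*s^3)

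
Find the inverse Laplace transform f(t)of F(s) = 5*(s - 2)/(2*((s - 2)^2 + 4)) 5*exp(2*t)*cos(2*t)/2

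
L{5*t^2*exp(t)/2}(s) 5/(s - 1)^3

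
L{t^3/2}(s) 3/s^4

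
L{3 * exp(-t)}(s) 3/(s + 1)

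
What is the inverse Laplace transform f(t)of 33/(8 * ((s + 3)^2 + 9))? 11 * exp(-3 * t) * sin(3 * t)/8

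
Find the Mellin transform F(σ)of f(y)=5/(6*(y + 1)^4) 5*gamma(σ)*gamma(4 - σ)/36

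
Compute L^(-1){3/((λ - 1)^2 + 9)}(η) exp(η)*sin(3*η)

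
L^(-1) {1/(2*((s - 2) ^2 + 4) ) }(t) exp(2*t)*sin(2*t) /4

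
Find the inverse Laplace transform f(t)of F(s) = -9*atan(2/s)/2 -9*sin(2*t)/(2*t)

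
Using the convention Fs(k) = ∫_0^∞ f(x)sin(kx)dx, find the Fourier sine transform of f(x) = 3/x 3*pi/2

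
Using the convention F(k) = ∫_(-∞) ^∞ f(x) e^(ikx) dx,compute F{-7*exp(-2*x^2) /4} -7*sqrt(2)*sqrt(pi)*exp(-k^2/8) /8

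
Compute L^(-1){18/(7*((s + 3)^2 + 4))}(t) 9*exp(-3*t)*sin(2*t)/7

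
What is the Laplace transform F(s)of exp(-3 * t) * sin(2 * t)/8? 1/(4 * ((s+3)^2+4))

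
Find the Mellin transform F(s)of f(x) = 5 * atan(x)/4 -5 * pi * sec(pi * s/2)/(8 * s)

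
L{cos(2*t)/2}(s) s/(2*(s^2+4))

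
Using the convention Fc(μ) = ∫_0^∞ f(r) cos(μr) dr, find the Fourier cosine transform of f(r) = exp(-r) 1/(μ^2 + 1) 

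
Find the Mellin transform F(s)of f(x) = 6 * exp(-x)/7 6 * gamma(s)/7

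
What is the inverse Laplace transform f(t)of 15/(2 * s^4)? 5 * t^3/4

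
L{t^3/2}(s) 3/s^4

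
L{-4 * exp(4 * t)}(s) -4/(s - 4)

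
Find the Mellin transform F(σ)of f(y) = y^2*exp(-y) gamma(σ + 2)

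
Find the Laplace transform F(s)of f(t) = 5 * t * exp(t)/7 5/(7 * (s - 1)^2)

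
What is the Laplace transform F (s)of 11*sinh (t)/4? 11/ (4*(s^2-1))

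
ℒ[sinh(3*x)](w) 3/(w^2 - 9)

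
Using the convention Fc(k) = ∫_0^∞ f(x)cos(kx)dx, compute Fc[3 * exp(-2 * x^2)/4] 3 * sqrt(2) * sqrt(pi) * exp(-k^2/8)/16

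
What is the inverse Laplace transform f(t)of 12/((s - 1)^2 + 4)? 6*exp(t)*sin(2*t)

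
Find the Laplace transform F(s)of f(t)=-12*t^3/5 -72/(5*s^4)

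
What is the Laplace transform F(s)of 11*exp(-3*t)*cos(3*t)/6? 11*(s + 3)/(6*((s + 3)^2 + 9))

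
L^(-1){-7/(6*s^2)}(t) -7*t/6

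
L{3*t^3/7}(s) 18/(7*s^4)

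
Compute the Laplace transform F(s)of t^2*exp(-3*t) 2/(s + 3)^3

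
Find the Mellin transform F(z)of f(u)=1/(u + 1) pi*csc(pi*z)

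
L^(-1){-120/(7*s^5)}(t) -5*t^4/7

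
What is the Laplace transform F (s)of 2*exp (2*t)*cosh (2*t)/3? 2*(s - 2)/ (3*s*(s - 4))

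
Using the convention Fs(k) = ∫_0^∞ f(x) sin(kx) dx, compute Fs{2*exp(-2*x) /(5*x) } 2*atan(k/2) /5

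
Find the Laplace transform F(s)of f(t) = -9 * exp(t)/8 -9/(8 * s - 8)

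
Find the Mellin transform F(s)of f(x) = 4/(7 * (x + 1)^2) -4 * pi * (s - 1)/(7 * sin(pi * s))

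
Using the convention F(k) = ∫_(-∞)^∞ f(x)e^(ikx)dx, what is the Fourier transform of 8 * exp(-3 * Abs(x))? 48/(k^2 + 9)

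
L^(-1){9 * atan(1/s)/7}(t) 9 * sin(t)/(7 * t)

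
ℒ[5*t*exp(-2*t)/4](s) 5/(4*(s + 2)^2)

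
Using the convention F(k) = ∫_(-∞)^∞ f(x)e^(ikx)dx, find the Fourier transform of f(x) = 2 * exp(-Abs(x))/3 4/(3 * (k^2+1))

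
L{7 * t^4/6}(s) 28/s^5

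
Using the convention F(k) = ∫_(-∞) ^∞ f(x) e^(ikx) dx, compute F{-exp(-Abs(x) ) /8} -1/(4*k^2 + 4) 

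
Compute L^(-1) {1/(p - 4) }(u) exp(4*u) 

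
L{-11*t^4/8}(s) -33/s^5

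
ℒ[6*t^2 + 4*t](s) 12/s^3 + 4/s^2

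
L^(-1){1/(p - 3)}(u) exp(3 * u)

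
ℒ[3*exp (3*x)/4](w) 3/ (4*(w - 3))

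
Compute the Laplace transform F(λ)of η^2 2/λ^3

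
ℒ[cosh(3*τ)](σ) σ/(σ^2 - 9)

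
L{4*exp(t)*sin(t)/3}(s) 4/(3*((s - 1)^2 + 1))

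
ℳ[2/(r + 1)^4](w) gamma(w) * gamma(4 - w)/3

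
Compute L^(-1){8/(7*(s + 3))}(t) 8*exp(-3*t)/7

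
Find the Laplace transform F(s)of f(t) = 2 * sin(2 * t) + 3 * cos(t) 3 * s/(s^2 + 1) + 4/(s^2 + 4)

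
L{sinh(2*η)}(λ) 2/(λ^2 - 4)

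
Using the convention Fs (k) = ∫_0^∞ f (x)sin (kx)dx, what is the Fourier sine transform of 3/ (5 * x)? 3 * pi/10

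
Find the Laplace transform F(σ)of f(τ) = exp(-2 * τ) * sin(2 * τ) 2/((σ + 2)^2 + 4)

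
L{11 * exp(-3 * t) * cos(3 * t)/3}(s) 11 * (s + 3)/(3 * ((s + 3)^2 + 9))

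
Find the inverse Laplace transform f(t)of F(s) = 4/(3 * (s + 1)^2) 4 * t * exp(-t)/3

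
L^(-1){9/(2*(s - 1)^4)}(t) 3*t^3*exp(t)/4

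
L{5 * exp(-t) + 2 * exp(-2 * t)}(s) 2/(s + 2) + 5/(s + 1)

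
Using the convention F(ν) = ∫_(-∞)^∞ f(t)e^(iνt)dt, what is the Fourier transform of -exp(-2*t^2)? -sqrt(2)*sqrt(pi)*exp(-ν^2/8)/2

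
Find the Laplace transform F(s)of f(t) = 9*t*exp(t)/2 9/(2*(s - 1)^2)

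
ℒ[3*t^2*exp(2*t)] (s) 6/(s - 2)^3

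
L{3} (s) 3/s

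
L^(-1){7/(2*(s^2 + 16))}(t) 7*sin(4*t)/8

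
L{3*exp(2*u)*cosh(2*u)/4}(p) 3*(p - 2)/(4*p*(p - 4))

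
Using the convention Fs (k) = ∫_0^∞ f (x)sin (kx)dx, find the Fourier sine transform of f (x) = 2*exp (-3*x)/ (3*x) 2*atan (k/3)/3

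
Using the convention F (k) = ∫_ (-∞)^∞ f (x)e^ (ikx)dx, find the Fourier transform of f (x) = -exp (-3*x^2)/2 -sqrt (3)*sqrt (pi)*exp (-k^2/12)/6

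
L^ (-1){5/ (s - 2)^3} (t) 5 * t^2 * exp (2 * t)/2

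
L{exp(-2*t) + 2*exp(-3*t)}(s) 1/(s + 2) + 2/(s + 3)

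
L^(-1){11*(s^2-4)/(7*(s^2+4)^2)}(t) 11*t*cos(2*t)/7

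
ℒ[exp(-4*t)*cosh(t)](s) (s + 4)/((s + 4)^2 - 1)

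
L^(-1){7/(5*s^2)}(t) 7*t/5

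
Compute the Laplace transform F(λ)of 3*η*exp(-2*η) 3/(λ + 2)^2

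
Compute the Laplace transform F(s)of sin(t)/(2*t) atan(1/s)/2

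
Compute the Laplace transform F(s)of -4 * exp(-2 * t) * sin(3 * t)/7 -12/(7 * (s + 2)^2 + 63)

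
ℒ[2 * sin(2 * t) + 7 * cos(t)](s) 7 * s/(s^2 + 1) + 4/(s^2 + 4)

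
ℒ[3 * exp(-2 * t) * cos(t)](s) 3 * (s + 2)/((s + 2)^2 + 1)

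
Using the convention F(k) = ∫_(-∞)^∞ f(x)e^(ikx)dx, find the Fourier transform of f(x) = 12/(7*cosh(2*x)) 6*pi/(7*cosh(pi*k/4))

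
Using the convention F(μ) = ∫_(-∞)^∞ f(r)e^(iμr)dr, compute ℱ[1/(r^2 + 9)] pi*exp(-3*Abs(μ))/3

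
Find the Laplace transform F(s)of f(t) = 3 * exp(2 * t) 3/(s - 2)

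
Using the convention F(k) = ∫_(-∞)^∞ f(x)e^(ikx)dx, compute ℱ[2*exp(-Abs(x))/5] 4/(5*(k^2 + 1))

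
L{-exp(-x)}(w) -1/(w + 1)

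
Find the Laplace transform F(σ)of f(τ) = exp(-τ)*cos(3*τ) (σ+1)/((σ+1)^2+9)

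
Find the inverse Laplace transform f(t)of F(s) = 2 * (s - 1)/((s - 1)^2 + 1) 2 * exp(t) * cos(t)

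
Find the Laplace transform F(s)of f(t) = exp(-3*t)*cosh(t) (s + 3)/((s + 3)^2 - 1)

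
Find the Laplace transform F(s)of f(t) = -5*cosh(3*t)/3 -5*s/(3*s^2 - 27)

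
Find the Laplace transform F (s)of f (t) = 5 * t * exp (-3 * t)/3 5/ (3 * (s + 3)^2)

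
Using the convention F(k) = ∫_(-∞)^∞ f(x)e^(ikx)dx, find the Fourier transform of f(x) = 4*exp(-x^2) 4*sqrt(pi)*exp(-k^2/4)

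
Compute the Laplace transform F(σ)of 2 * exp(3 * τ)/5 2/(5 * (σ - 3))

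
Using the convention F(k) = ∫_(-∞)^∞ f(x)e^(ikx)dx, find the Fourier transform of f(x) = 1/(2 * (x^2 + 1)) pi * exp(-Abs(k))/2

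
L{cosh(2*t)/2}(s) s/(2*(s^2 - 4))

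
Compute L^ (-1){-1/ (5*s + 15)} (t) -exp (-3*t)/5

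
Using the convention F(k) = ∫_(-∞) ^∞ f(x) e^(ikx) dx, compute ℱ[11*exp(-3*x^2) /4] 11*sqrt(3)*sqrt(pi)*exp(-k^2/12) /12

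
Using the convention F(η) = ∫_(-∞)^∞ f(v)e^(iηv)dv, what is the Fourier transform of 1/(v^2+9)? pi*exp(-3*Abs(η))/3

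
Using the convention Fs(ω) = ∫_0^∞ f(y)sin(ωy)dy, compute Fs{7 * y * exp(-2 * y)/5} 28 * ω/(5 * (ω^2 + 4)^2)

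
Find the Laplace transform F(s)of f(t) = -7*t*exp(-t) -7/(s + 1)^2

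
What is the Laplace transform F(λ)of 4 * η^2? 8/λ^3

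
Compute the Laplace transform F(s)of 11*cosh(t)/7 11*s/(7*(s^2 - 1))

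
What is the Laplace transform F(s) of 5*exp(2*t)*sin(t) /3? 5/(3*((s - 2) ^2 + 1) ) 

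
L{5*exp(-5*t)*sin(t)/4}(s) 5/(4*((s + 5)^2 + 1))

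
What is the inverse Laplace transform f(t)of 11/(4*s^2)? 11*t/4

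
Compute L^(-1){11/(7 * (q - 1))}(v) 11 * exp(v)/7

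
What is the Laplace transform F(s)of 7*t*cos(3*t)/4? 7*(s^2 - 9)/(4*(s^2 + 9)^2)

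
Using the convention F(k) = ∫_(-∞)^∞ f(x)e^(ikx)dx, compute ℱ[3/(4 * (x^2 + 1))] 3 * pi * exp(-Abs(k))/4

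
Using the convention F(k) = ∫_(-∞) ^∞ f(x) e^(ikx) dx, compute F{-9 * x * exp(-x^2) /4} -9 * I * sqrt(pi) * k * exp(-k^2/4) /8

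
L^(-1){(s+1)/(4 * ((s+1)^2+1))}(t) exp(-t) * cos(t)/4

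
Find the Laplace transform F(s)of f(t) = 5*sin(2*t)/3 10/(3*(s^2 + 4))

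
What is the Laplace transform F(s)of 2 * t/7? 2/(7 * s^2)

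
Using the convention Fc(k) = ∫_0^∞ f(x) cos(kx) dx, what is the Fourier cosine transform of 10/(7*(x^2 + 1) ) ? 5*pi*exp(-k) /7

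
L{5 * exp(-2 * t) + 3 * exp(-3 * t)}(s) 5/(s + 2) + 3/(s + 3)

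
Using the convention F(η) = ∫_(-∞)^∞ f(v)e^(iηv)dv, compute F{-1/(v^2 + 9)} -pi*exp(-3*Abs(η))/3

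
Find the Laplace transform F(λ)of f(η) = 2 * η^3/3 4/λ^4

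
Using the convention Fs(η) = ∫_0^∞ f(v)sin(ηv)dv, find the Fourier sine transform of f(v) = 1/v pi/2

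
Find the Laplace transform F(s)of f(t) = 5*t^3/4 15/(2*s^4)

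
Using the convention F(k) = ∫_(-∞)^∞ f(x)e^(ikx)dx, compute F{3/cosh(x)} 3*pi/cosh(pi*k/2)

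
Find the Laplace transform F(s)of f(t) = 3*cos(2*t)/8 3*s/(8*(s^2 + 4))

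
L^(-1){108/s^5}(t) 9*t^4/2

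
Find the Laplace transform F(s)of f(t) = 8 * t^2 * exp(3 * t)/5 16/(5 * (s - 3)^3)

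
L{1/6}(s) 1/(6*s)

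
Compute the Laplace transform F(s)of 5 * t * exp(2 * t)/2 5/(2 * (s - 2)^2)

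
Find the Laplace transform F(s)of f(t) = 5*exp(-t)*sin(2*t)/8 5/(4*((s + 1)^2 + 4))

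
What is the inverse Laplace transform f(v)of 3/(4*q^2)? 3*v/4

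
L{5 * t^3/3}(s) 10/s^4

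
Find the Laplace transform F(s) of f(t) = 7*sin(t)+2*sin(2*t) 7/(s^2+1)+4/(s^2+4) 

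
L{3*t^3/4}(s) 9/(2*s^4)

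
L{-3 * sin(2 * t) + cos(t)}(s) s/(s^2 + 1) - 6/(s^2 + 4)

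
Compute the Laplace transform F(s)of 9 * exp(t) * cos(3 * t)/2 9 * (s - 1)/(2 * ((s - 1)^2 + 9))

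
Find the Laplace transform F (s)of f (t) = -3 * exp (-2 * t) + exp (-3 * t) 1/ (s + 3) - 3/ (s + 2)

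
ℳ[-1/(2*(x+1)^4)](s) pi*(s - 3)*(s - 2)*(s - 1)/(12*sin(pi*s))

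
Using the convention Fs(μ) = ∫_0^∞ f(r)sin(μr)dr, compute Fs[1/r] pi/2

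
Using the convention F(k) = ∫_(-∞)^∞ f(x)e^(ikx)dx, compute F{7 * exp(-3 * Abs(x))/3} 14/(k^2 + 9)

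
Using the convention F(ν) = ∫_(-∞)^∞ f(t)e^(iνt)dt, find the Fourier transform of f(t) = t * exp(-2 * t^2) sqrt(2) * I * sqrt(pi) * ν * exp(-ν^2/8)/8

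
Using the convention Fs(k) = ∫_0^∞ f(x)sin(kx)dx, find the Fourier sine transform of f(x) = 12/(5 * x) 6 * pi/5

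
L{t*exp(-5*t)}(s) (s + 5)^(-2)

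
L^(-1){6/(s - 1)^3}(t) 3*t^2*exp(t)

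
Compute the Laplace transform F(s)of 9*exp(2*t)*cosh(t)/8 9*(s - 2)/(8*((s - 2)^2 - 1))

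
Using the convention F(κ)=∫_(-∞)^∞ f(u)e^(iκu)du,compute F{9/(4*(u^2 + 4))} 9*pi*exp(-2*Abs(κ))/8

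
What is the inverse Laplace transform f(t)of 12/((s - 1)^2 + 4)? 6*exp(t)*sin(2*t)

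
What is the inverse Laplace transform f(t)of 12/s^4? 2*t^3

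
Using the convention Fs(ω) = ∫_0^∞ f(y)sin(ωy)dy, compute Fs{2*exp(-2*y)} 2*ω/(ω^2+4)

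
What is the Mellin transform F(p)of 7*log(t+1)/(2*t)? -7*pi*csc(pi*p)/(2*p - 2)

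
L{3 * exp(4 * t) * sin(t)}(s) 3/((s - 4)^2 + 1)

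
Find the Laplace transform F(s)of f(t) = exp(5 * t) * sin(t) 1/((s - 5)^2 + 1)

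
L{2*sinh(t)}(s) 2/(s^2 - 1)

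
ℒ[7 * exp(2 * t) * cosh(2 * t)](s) 7 * (s - 2)/(s * (s - 4))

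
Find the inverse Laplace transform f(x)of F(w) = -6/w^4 -x^3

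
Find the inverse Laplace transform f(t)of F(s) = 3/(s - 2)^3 3*t^2*exp(2*t)/2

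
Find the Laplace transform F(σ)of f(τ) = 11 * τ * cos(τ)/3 11 * (σ^2 - 1)/(3 * (σ^2 + 1)^2)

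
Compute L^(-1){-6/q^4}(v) -v^3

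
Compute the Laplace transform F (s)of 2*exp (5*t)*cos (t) 2*(s - 5)/ ( (s - 5)^2 + 1)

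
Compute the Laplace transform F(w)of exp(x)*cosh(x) (w - 1)/(w*(w - 2))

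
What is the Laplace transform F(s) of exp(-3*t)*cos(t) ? (s+3) /((s+3) ^2+1) 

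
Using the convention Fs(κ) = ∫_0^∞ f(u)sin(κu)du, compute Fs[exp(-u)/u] atan(κ)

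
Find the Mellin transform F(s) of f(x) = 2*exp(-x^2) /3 gamma(s/2) /3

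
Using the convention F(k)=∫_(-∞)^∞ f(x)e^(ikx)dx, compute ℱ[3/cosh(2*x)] 3*pi/(2*cosh(pi*k/4))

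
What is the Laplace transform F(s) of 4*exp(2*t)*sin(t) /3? 4/(3*((s - 2) ^2+1) ) 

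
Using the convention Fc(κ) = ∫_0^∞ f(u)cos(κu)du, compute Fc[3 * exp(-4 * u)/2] 6/(κ^2 + 16)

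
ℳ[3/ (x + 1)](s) 3*pi*csc (pi*s)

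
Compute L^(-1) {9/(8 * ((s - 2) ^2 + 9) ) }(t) 3 * exp(2 * t) * sin(3 * t) /8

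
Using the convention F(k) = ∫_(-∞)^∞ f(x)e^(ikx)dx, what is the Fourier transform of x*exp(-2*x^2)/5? sqrt(2)*I*sqrt(pi)*k*exp(-k^2/8)/40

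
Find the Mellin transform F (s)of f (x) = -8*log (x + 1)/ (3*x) 8*pi*csc (pi*s)/ (3*(s - 1))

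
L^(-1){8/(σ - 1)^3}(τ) 4*τ^2*exp(τ)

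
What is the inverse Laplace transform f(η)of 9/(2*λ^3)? 9*η^2/4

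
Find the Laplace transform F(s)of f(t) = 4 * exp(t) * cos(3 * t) 4 * (s - 1)/((s - 1)^2 + 9)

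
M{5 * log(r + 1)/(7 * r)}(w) -5 * pi * csc(pi * w)/(7 * w - 7)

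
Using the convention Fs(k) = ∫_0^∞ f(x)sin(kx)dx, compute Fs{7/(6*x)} 7*pi/12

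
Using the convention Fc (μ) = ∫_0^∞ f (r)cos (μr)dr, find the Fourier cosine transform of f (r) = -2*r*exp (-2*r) 2*(μ^2-4)/ (μ^2+4)^2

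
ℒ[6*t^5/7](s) 720/(7*s^6)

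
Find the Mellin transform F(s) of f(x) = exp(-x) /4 gamma(s) /4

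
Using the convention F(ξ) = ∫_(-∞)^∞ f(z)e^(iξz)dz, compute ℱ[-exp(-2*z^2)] -sqrt(2)*sqrt(pi)*exp(-ξ^2/8)/2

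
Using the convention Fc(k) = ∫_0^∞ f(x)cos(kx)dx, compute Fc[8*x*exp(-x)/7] 8*(1 - k^2)/(7*(k^2+1)^2)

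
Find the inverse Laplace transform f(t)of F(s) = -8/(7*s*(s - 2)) -8*exp(t)*sinh(t)/7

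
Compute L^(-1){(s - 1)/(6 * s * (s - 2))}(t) exp(t) * cosh(t)/6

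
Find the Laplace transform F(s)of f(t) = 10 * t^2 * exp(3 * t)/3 20/(3 * (s - 3)^3)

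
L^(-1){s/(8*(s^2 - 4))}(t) cosh(2*t)/8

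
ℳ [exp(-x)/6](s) gamma(s)/6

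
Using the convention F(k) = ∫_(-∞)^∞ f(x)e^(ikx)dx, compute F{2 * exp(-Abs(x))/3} 4/(3 * (k^2 + 1))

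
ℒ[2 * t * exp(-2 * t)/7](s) 2/(7 * (s + 2)^2)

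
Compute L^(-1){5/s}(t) 5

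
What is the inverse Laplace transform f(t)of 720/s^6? 6*t^5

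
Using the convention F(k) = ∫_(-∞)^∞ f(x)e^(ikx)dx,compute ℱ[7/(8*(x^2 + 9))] 7*pi*exp(-3*Abs(k))/24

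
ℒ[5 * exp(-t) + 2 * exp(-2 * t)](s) 2/(s + 2) + 5/(s + 1)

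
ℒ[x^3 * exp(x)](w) 6/(w - 1)^4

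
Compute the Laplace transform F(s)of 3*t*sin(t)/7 6*s/(7*(s^2 + 1)^2)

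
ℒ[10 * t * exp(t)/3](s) 10/(3 * (s - 1)^2)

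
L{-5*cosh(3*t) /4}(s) -5*s/(4*s^2-36) 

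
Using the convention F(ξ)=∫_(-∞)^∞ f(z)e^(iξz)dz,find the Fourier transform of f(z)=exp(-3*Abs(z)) 6/(ξ^2 + 9)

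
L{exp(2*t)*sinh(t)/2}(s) 1/(2*((s - 2)^2 - 1))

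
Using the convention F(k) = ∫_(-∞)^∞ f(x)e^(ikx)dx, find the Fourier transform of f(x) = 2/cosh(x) 2*pi/cosh(pi*k/2)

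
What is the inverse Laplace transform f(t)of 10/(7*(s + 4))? 10*exp(-4*t)/7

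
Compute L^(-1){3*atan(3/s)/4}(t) 3*sin(3*t)/(4*t)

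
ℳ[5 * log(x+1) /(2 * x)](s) -5 * pi * csc(pi * s) /(2 * s - 2) 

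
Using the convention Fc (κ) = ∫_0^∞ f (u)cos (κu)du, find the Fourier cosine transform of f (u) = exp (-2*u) 2/ (κ^2 + 4)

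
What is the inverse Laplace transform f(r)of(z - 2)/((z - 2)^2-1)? exp(2 * r) * cosh(r)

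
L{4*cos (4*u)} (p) 4*p/ (p^2 + 16)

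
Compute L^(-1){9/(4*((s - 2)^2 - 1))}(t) 9*exp(2*t)*sinh(t)/4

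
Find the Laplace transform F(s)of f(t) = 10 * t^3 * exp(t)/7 60/(7 * (s - 1)^4)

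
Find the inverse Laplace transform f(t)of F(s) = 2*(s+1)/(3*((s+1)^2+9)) 2*exp(-t)*cos(3*t)/3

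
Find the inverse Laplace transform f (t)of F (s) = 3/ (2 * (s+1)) 3 * exp (-t)/2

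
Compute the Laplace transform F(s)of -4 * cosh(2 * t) -4 * s/(s^2-4)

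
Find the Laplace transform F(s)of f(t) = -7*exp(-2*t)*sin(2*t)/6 -7/(3*(s + 2)^2 + 12)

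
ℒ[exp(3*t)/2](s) 1/(2*(s - 3))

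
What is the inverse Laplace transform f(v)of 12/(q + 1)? 12*exp(-v)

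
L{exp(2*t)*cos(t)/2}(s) (s - 2)/(2*((s - 2)^2+1))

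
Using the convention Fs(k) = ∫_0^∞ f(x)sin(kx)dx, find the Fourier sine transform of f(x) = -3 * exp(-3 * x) -3 * k/(k^2 + 9)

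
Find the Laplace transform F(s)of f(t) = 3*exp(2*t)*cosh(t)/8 3*(s - 2)/(8*((s - 2)^2 - 1))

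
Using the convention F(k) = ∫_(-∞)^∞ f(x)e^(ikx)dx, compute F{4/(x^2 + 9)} 4*pi*exp(-3*Abs(k))/3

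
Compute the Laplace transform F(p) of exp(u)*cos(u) (p - 1) /((p - 1) ^2 + 1) 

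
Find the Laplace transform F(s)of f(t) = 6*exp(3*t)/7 6/(7*(s - 3))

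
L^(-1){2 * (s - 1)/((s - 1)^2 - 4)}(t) 2 * exp(t) * cosh(2 * t)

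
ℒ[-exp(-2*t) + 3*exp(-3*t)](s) 3/(s + 3) - 1/(s + 2)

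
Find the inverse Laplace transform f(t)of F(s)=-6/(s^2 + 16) -3 * sin(4 * t)/2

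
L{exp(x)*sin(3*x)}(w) 3/((w - 1)^2+9)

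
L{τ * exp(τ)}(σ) (σ - 1)^(-2)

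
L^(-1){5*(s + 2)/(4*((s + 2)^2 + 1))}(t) 5*exp(-2*t)*cos(t)/4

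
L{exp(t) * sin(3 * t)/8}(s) 3/(8 * ((s - 1)^2 + 9))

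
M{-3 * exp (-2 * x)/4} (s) -3 * gamma (s)/ (4 * 2^s)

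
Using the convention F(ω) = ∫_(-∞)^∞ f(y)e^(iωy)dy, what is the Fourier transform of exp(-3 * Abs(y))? 6/(ω^2 + 9)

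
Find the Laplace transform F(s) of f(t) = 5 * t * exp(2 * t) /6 5/(6 * (s - 2) ^2) 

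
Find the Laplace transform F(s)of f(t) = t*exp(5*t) (s - 5)^(-2)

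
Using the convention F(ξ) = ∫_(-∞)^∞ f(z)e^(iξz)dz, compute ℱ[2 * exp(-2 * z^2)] sqrt(2) * sqrt(pi) * exp(-ξ^2/8)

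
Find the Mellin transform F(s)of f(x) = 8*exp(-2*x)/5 2^(3 - s)*gamma(s)/5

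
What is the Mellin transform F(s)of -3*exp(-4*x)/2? -3*gamma(s)/(2*2^(2*s))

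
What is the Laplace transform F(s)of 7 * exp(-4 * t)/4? 7/(4 * (s + 4))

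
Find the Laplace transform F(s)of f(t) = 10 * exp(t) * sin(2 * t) 20/((s - 1)^2 + 4)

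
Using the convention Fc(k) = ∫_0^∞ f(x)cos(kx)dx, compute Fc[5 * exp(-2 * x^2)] 5 * sqrt(2) * sqrt(pi) * exp(-k^2/8)/4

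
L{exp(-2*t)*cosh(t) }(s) (s+2) /((s+2) ^2 - 1) 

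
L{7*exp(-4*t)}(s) 7/(s+4)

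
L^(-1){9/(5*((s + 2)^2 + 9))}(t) 3*exp(-2*t)*sin(3*t)/5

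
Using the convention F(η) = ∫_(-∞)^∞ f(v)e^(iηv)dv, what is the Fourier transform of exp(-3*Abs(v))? 6/(η^2 + 9)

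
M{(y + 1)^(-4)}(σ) gamma(σ) * gamma(4 - σ)/6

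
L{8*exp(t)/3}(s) 8/(3*(s - 1))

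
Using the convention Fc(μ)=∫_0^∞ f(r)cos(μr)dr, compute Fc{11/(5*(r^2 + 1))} 11*pi*exp(-μ)/10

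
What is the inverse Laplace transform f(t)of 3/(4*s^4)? t^3/8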